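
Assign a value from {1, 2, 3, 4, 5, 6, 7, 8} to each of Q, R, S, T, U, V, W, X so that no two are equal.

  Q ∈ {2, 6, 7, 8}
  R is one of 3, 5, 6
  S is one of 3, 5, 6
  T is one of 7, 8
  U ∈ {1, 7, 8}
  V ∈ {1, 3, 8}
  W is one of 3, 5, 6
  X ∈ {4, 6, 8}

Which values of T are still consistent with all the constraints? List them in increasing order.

7, 8

The 8 variables together cover exactly {1, 2, 3, 4, 5, 6, 7, 8} — 8 values for 8 variables — and 2 appears only in Q's list, so Q = 2.
The 7 still-open variables draw from only 7 values {1, 3, 4, 5, 6, 7, 8}, so each is used; only X can be 4, hence X = 4.
R, S, W between them cover only {3, 5, 6} — a naked triple. Remove those values from V.
No further eliminations apply; T can still be any of 7, 8.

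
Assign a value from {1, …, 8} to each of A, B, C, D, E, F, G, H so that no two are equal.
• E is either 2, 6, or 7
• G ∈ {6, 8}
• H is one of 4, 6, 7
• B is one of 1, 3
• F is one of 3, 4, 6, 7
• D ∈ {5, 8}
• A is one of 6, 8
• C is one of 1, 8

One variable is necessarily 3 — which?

B

Among the 8 variables, 2 fits only E (and all 8 values in {1, 2, 3, 4, 5, 6, 7, 8} must be used), so E = 2.
The 7 still-open variables together cover exactly {1, 3, 4, 5, 6, 7, 8} — 7 values for 7 variables — and 5 appears only in D's list, so D = 5.
A and G between them cover only {6, 8} — a naked pair. Remove those values from C, F, H.
C has just one choice, so C = 1. Strike 1 from B.
So 3 goes to B.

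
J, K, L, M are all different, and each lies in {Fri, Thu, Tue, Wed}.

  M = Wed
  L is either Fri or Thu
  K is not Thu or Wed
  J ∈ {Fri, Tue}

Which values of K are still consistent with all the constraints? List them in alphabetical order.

M's domain is down to {Wed}, so M = Wed.
The 3 still-open variables draw from only 3 values {Fri, Thu, Tue}, so each is used; only L can be Thu, hence L = Thu.
No further eliminations apply; K can still be any of Fri, Tue.

Fri, Tue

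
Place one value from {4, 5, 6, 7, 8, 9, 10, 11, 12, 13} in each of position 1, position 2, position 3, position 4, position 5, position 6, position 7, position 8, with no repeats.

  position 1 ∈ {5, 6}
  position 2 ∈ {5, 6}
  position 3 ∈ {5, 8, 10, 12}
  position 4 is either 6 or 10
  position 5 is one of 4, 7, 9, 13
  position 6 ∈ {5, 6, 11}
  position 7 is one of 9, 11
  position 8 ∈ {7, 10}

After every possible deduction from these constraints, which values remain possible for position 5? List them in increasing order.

4, 13

position 1 and position 2 between them cover only {5, 6} — a naked pair. Remove those values from position 3, position 4, position 6.
position 4 must be 10 (only option left). So position 3, position 8 can't be 10.
position 6's domain is down to {11}, so position 6 = 11. Eliminate 11 elsewhere: position 7.
That leaves position 7 = 9. Remove 9 from position 5.
position 8 must be 7 (only option left). Strike 7 from position 5.
No further eliminations apply; position 5 can still be any of 4, 13.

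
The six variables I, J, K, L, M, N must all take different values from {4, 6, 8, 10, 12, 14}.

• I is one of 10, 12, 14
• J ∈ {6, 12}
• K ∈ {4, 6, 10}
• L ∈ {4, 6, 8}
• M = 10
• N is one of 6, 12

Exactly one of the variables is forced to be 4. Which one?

K

M must be 10 (only option left). Strike 10 from I, K.
Among the 5 still-open variables, 8 fits only L (and all 5 values in {4, 6, 8, 12, 14} must be used), so L = 8.
The 4 still-open variables together cover exactly {4, 6, 12, 14} — 4 values for 4 variables — and 4 appears only in K's list, so K = 4.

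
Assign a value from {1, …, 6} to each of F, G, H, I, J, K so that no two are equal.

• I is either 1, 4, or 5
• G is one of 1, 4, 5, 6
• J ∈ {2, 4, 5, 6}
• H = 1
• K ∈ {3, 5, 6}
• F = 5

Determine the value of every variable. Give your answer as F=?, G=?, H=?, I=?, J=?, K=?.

F=5, G=6, H=1, I=4, J=2, K=3

F's domain is down to {5}, so F = 5. So G, I, J, K can't be 5.
H's domain is down to {1}, so H = 1. Eliminate 1 elsewhere: G, I.
I must be 4 (only option left). So G, J can't be 4.
G must be 6 (only option left). So J, K can't be 6.
That leaves J = 2.
K has just one choice, so K = 3.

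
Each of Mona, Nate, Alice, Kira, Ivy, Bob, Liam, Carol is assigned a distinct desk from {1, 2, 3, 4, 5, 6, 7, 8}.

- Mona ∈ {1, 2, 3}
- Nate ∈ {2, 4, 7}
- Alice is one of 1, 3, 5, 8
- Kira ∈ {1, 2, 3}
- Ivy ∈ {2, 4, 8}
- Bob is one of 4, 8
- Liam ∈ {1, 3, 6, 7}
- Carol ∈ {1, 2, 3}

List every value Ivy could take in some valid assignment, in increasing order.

The 8 variables draw from only 8 values {1, 2, 3, 4, 5, 6, 7, 8}, so each is used; only Alice can be 5, hence Alice = 5.
Among the 7 still-open variables, 6 fits only Liam (and all 7 values in {1, 2, 3, 4, 6, 7, 8} must be used), so Liam = 6.
Among the 6 still-open variables, 7 fits only Nate (and all 6 values in {1, 2, 3, 4, 7, 8} must be used), so Nate = 7.
Mona, Kira, Carol share exactly the 3 values {1, 2, 3}; by pigeonhole those values go to them, so strike 1, 2, 3 from Ivy.
No further eliminations apply; Ivy can still be any of 4, 8.

4, 8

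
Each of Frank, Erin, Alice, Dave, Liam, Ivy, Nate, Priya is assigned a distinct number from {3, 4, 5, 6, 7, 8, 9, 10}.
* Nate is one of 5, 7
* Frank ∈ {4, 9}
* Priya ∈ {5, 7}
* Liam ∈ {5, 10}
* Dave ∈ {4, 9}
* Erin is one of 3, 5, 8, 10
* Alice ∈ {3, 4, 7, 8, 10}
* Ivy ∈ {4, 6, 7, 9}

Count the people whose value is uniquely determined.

The 8 variables draw from only 8 values {3, 4, 5, 6, 7, 8, 9, 10}, so each is used; only Ivy can be 6, hence Ivy = 6.
Frank and Dave between them cover only {4, 9} — a naked pair. Remove those values from Alice.
Nate and Priya share exactly the 2 values {5, 7}; by pigeonhole those values go to them, so strike 5, 7 from Erin, Alice, Liam.
That leaves Liam = 10. Remove 10 from Erin, Alice.
Determined: Liam=10, Ivy=6. The other people each still have more than one consistent value. That makes 2.

2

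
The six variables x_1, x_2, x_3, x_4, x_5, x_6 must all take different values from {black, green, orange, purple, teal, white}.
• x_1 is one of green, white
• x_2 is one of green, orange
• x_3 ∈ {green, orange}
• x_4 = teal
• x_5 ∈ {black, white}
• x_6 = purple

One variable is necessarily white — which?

x_1

x_4 has just one choice, so x_4 = teal.
x_6 must be purple (only option left).
Among the 4 still-open variables, black fits only x_5 (and all 4 values in {black, green, orange, white} must be used), so x_5 = black.
Among the 3 still-open variables, white fits only x_1 (and all 3 values in {green, orange, white} must be used), so x_1 = white.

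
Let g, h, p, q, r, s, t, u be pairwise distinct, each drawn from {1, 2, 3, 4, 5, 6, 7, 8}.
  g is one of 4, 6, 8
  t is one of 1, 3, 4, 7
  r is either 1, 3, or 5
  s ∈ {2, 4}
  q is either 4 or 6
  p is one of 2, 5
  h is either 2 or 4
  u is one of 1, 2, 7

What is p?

5

The 8 variables together cover exactly {1, 2, 3, 4, 5, 6, 7, 8} — 8 values for 8 variables — and 8 appears only in g's list, so g = 8.
Among the 7 still-open variables, 6 fits only q (and all 7 values in {1, 2, 3, 4, 5, 6, 7} must be used), so q = 6.
The 2 variables h and s are confined to {2, 4}, which locks those values in; drop them from p, t, u.
So p = 5.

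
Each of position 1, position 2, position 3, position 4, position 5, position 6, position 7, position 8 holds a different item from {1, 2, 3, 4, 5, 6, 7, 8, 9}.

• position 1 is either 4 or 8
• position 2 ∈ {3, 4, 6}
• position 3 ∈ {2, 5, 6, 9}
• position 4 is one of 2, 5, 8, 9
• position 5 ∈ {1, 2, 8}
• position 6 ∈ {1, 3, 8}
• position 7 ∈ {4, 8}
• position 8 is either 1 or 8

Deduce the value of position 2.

The 2 variables position 1 and position 7 are confined to {4, 8}, which locks those values in; drop them from position 2, position 4, position 5, position 6, position 8.
position 8 has just one choice, so position 8 = 1. Remove 1 from position 5, position 6.
position 5 has just one choice, so position 5 = 2. Strike 2 from position 3, position 4.
position 6's domain is down to {3}, so position 6 = 3. Strike 3 from position 2.
So position 2 = 6.

6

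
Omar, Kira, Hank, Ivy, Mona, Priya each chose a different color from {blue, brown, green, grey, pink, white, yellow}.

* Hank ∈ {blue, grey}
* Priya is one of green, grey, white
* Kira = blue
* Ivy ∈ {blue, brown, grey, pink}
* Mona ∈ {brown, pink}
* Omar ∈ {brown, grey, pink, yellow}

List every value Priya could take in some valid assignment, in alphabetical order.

Kira must be blue (only option left). Strike blue from Hank, Ivy.
Hank has just one choice, so Hank = grey. Remove grey from Omar, Ivy, Priya.
Ivy and Mona between them cover only {brown, pink} — a naked pair. Remove those values from Omar.
Omar has just one choice, so Omar = yellow.
No further eliminations apply; Priya can still be any of green, white.

green, white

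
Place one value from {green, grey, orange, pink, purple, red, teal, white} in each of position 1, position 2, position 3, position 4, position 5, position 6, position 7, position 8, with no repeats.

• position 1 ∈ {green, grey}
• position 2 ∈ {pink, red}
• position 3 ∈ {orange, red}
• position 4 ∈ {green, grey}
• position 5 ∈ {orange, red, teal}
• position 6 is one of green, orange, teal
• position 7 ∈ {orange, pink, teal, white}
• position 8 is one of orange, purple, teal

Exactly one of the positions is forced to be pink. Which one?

position 2

The 8 variables together cover exactly {green, grey, orange, pink, purple, red, teal, white} — 8 values for 8 variables — and purple appears only in position 8's list, so position 8 = purple.
The 7 still-open variables together cover exactly {green, grey, orange, pink, red, teal, white} — 7 values for 7 variables — and white appears only in position 7's list, so position 7 = white.
Among the 6 still-open variables, pink fits only position 2 (and all 6 values in {green, grey, orange, pink, red, teal} must be used), so position 2 = pink.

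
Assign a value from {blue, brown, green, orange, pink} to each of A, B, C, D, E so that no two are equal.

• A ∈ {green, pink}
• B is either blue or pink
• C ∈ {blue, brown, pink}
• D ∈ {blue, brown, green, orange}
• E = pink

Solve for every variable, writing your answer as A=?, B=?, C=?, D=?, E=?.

E's domain is down to {pink}, so E = pink. Eliminate pink elsewhere: A, B, C.
A's domain is down to {green}, so A = green. So D can't be green.
B's domain is down to {blue}, so B = blue. Remove blue from C, D.
C must be brown (only option left). So D can't be brown.
D has just one choice, so D = orange.

A=green, B=blue, C=brown, D=orange, E=pink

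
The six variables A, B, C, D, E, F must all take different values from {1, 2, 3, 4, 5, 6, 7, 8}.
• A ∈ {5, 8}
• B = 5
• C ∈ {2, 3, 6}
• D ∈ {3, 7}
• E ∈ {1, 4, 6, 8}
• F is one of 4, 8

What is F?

B's domain is down to {5}, so B = 5. Eliminate 5 elsewhere: A.
A must be 8 (only option left). Eliminate 8 elsewhere: E, F.
So F = 4.

4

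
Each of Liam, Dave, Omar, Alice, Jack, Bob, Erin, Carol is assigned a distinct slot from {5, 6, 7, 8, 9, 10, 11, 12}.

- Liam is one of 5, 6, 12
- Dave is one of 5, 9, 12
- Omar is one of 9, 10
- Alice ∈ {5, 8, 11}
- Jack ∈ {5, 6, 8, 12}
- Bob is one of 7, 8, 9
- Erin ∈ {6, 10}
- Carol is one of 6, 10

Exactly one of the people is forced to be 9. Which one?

Omar

Among the 8 variables, 7 fits only Bob (and all 8 values in {5, 6, 7, 8, 9, 10, 11, 12} must be used), so Bob = 7.
The 7 still-open variables draw from only 7 values {5, 6, 8, 9, 10, 11, 12}, so each is used; only Alice can be 11, hence Alice = 11.
The 6 still-open variables together cover exactly {5, 6, 8, 9, 10, 12} — 6 values for 6 variables — and 8 appears only in Jack's list, so Jack = 8.
The 2 variables Erin and Carol are confined to {6, 10}, which locks those values in; drop them from Liam, Omar.
So 9 goes to Omar.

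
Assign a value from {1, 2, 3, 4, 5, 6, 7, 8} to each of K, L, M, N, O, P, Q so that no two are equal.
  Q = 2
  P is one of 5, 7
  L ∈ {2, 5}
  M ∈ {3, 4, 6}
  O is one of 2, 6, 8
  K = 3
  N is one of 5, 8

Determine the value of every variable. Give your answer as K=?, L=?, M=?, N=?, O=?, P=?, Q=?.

K=3, L=5, M=4, N=8, O=6, P=7, Q=2

K's domain is down to {3}, so K = 3. So M can't be 3.
That leaves Q = 2. Eliminate 2 elsewhere: L, O.
L has just one choice, so L = 5. So N, P can't be 5.
That leaves N = 8. Strike 8 from O.
That leaves O = 6. Strike 6 from M.
P has just one choice, so P = 7.
M's domain is down to {4}, so M = 4.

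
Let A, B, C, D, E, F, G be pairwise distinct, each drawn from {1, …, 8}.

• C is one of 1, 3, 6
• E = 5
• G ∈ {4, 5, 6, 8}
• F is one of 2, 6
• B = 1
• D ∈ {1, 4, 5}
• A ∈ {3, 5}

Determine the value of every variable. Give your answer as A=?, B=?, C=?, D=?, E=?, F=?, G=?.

A=3, B=1, C=6, D=4, E=5, F=2, G=8

B has just one choice, so B = 1. So C, D can't be 1.
E has just one choice, so E = 5. Eliminate 5 elsewhere: A, D, G.
A has just one choice, so A = 3. Strike 3 from C.
C must be 6 (only option left). So F, G can't be 6.
That leaves D = 4. Eliminate 4 elsewhere: G.
F has just one choice, so F = 2.
That leaves G = 8.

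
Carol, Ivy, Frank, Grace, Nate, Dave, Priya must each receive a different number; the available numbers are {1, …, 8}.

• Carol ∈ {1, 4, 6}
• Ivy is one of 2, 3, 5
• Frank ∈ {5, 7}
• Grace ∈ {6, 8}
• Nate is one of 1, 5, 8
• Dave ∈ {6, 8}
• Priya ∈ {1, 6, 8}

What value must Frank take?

7

The 2 variables Grace and Dave are confined to {6, 8}, which locks those values in; drop them from Carol, Nate, Priya.
Priya's domain is down to {1}, so Priya = 1. Remove 1 from Carol, Nate.
Carol must be 4 (only option left).
Nate's domain is down to {5}, so Nate = 5. So Ivy, Frank can't be 5.
So Frank = 7.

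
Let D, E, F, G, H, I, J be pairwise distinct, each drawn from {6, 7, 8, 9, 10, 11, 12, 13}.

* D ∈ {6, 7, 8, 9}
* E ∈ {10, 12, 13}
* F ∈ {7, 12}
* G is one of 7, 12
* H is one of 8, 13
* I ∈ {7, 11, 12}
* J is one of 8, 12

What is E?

F and G between them cover only {7, 12} — a naked pair. Remove those values from D, E, I, J.
I's domain is down to {11}, so I = 11.
J's domain is down to {8}, so J = 8. So D, H can't be 8.
H has just one choice, so H = 13. Strike 13 from E.
So E = 10.

10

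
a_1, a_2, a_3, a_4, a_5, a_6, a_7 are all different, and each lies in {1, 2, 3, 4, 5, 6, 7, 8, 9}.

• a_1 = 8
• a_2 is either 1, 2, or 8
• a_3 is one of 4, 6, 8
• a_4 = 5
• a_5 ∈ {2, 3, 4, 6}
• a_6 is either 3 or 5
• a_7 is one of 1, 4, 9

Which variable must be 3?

a_6

a_1's domain is down to {8}, so a_1 = 8. Remove 8 from a_2, a_3.
a_4 must be 5 (only option left). Strike 5 from a_6.
So 3 goes to a_6.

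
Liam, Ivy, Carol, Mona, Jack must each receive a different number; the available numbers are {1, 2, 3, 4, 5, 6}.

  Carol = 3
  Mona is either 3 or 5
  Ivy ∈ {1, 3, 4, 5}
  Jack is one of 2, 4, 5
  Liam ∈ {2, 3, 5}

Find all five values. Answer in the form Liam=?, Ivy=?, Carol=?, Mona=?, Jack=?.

Liam=2, Ivy=1, Carol=3, Mona=5, Jack=4

Carol must be 3 (only option left). Strike 3 from Liam, Ivy, Mona.
That leaves Mona = 5. Eliminate 5 elsewhere: Liam, Ivy, Jack.
Liam must be 2 (only option left). Strike 2 from Jack.
That leaves Jack = 4. Strike 4 from Ivy.
Ivy has just one choice, so Ivy = 1.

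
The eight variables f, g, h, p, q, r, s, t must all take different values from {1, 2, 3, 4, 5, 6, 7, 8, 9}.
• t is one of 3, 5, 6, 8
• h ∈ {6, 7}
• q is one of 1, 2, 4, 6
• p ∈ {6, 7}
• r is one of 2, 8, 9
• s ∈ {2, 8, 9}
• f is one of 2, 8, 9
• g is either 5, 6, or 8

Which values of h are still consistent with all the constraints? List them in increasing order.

h and p between them cover only {6, 7} — a naked pair. Remove those values from g, q, t.
The 3 variables f, r, s are confined to {2, 8, 9}, which locks those values in; drop them from g, q, t.
g must be 5 (only option left). Eliminate 5 elsewhere: t.
t has just one choice, so t = 3.
No further eliminations apply; h can still be any of 6, 7.

6, 7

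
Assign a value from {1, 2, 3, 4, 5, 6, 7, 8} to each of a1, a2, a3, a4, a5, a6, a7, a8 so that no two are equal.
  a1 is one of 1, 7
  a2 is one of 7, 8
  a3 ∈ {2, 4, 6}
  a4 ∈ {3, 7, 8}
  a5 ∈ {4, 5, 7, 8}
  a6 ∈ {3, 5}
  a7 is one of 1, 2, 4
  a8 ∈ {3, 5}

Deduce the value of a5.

4

The 8 variables draw from only 8 values {1, 2, 3, 4, 5, 6, 7, 8}, so each is used; only a3 can be 6, hence a3 = 6.
The 7 still-open variables draw from only 7 values {1, 2, 3, 4, 5, 7, 8}, so each is used; only a7 can be 2, hence a7 = 2.
The 6 still-open variables together cover exactly {1, 3, 4, 5, 7, 8} — 6 values for 6 variables — and 1 appears only in a1's list, so a1 = 1.
The 5 still-open variables draw from only 5 values {3, 4, 5, 7, 8}, so each is used; only a5 can be 4, hence a5 = 4.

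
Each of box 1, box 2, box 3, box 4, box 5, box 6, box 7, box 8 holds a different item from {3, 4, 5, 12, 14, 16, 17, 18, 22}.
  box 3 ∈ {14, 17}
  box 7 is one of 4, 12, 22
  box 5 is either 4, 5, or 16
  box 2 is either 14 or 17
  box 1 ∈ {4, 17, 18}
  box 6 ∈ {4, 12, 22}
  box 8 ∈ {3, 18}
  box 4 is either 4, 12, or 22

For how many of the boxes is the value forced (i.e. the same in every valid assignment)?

2

box 2 and box 3 share exactly the 2 values {14, 17}; by pigeonhole those values go to them, so strike 14, 17 from box 1.
box 4, box 6, box 7 share exactly the 3 values {4, 12, 22}; by pigeonhole those values go to them, so strike 4, 12, 22 from box 1, box 5.
box 1 must be 18 (only option left). Strike 18 from box 8.
That leaves box 8 = 3.
Determined: box 1=18, box 8=3. The other boxes each still have more than one consistent value. That makes 2.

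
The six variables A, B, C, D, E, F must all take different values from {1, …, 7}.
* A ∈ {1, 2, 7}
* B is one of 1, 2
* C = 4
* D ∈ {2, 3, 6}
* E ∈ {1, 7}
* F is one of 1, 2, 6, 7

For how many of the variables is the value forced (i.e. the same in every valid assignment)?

C's domain is down to {4}, so C = 4.
The 5 still-open variables draw from only 5 values {1, 2, 3, 6, 7}, so each is used; only D can be 3, hence D = 3.
Among the 4 still-open variables, 6 fits only F (and all 4 values in {1, 2, 6, 7} must be used), so F = 6.
Determined: C=4, D=3, F=6. The other variables each still have more than one consistent value. That makes 3.

3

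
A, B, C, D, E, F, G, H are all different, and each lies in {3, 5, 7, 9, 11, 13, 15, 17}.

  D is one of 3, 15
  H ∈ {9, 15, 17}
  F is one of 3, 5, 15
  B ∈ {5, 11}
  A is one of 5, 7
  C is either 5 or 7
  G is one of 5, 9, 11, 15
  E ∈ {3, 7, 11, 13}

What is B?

11

Among the 8 variables, 13 fits only E (and all 8 values in {3, 5, 7, 9, 11, 13, 15, 17} must be used), so E = 13.
Among the 7 still-open variables, 17 fits only H (and all 7 values in {3, 5, 7, 9, 11, 15, 17} must be used), so H = 17.
The 6 still-open variables together cover exactly {3, 5, 7, 9, 11, 15} — 6 values for 6 variables — and 9 appears only in G's list, so G = 9.
The 5 still-open variables together cover exactly {3, 5, 7, 11, 15} — 5 values for 5 variables — and 11 appears only in B's list, so B = 11.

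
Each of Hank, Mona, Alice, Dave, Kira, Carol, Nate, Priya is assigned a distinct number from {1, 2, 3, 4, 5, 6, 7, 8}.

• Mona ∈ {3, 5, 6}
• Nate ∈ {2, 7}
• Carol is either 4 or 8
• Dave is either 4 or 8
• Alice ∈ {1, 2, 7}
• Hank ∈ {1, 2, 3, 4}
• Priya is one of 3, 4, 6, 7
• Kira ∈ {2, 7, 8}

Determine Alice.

1

The 8 variables together cover exactly {1, 2, 3, 4, 5, 6, 7, 8} — 8 values for 8 variables — and 5 appears only in Mona's list, so Mona = 5.
The 7 still-open variables draw from only 7 values {1, 2, 3, 4, 6, 7, 8}, so each is used; only Priya can be 6, hence Priya = 6.
The 6 still-open variables together cover exactly {1, 2, 3, 4, 7, 8} — 6 values for 6 variables — and 3 appears only in Hank's list, so Hank = 3.
The 5 still-open variables draw from only 5 values {1, 2, 4, 7, 8}, so each is used; only Alice can be 1, hence Alice = 1.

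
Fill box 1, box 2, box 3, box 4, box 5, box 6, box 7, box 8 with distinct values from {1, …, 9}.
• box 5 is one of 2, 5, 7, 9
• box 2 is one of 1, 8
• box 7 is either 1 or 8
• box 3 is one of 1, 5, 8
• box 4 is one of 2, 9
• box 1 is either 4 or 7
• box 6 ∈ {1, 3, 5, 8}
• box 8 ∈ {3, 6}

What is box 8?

The 2 variables box 2 and box 7 are confined to {1, 8}, which locks those values in; drop them from box 3, box 6.
That leaves box 3 = 5. Strike 5 from box 5, box 6.
box 6 must be 3 (only option left). Remove 3 from box 8.
So box 8 = 6.

6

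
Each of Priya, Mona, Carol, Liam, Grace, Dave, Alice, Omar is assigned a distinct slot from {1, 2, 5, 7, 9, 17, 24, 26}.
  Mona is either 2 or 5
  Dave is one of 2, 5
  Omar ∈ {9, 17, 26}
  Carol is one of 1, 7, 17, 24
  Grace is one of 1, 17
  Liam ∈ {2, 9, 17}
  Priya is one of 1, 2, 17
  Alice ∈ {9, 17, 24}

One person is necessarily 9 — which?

Liam

The 8 variables draw from only 8 values {1, 2, 5, 7, 9, 17, 24, 26}, so each is used; only Carol can be 7, hence Carol = 7.
The 7 still-open variables together cover exactly {1, 2, 5, 9, 17, 24, 26} — 7 values for 7 variables — and 24 appears only in Alice's list, so Alice = 24.
Among the 6 still-open variables, 26 fits only Omar (and all 6 values in {1, 2, 5, 9, 17, 26} must be used), so Omar = 26.
Among the 5 still-open variables, 9 fits only Liam (and all 5 values in {1, 2, 5, 9, 17} must be used), so Liam = 9.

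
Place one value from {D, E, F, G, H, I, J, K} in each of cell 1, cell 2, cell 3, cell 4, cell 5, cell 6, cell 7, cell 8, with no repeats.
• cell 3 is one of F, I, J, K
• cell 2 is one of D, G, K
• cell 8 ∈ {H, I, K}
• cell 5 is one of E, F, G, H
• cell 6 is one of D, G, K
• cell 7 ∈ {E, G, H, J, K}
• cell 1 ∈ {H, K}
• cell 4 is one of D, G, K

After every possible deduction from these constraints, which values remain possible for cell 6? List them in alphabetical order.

The 3 variables cell 2, cell 4, cell 6 are confined to {D, G, K}, which locks those values in; drop them from cell 1, cell 3, cell 5, cell 7, cell 8.
cell 1 has just one choice, so cell 1 = H. Remove H from cell 5, cell 7, cell 8.
cell 8 has just one choice, so cell 8 = I. Eliminate I elsewhere: cell 3.
No further eliminations apply; cell 6 can still be any of D, G, K.

D, G, K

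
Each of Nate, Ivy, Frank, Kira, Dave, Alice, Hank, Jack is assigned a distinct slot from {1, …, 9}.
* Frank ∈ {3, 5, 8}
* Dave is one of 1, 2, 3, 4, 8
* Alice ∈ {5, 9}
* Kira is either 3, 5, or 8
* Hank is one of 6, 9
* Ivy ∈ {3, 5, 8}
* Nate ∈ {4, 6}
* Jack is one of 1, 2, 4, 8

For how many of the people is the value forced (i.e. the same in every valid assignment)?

3

Ivy, Frank, Kira between them cover only {3, 5, 8} — a naked triple. Remove those values from Dave, Alice, Jack.
Alice's domain is down to {9}, so Alice = 9. Strike 9 from Hank.
Hank has just one choice, so Hank = 6. Remove 6 from Nate.
Nate must be 4 (only option left). So Dave, Jack can't be 4.
Determined: Nate=4, Alice=9, Hank=6. The other people each still have more than one consistent value. That makes 3.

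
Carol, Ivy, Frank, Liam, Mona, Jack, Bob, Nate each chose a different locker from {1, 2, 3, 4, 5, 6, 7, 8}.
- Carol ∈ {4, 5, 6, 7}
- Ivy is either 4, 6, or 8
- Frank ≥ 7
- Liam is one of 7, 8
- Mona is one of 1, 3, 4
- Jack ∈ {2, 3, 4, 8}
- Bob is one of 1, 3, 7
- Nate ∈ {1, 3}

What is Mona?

The 8 variables together cover exactly {1, 2, 3, 4, 5, 6, 7, 8} — 8 values for 8 variables — and 2 appears only in Jack's list, so Jack = 2.
Among the 7 still-open variables, 5 fits only Carol (and all 7 values in {1, 3, 4, 5, 6, 7, 8} must be used), so Carol = 5.
The 6 still-open variables draw from only 6 values {1, 3, 4, 6, 7, 8}, so each is used; only Ivy can be 6, hence Ivy = 6.
The 5 still-open variables draw from only 5 values {1, 3, 4, 7, 8}, so each is used; only Mona can be 4, hence Mona = 4.

4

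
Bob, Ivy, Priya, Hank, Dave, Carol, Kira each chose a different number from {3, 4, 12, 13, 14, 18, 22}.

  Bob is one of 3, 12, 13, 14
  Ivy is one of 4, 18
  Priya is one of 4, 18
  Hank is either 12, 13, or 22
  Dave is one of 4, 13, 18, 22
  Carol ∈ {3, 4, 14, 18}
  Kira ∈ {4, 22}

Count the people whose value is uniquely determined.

Ivy and Priya share exactly the 2 values {4, 18}; by pigeonhole those values go to them, so strike 4, 18 from Dave, Carol, Kira.
Kira must be 22 (only option left). Eliminate 22 elsewhere: Hank, Dave.
Dave has just one choice, so Dave = 13. Strike 13 from Bob, Hank.
Hank has just one choice, so Hank = 12. Remove 12 from Bob.
Determined: Hank=12, Dave=13, Kira=22. The other people each still have more than one consistent value. That makes 3.

3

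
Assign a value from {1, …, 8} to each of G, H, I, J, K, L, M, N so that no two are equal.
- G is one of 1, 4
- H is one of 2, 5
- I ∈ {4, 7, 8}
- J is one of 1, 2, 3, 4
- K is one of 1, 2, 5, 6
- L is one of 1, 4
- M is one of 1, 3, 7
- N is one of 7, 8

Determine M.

3

Among the 8 variables, 6 fits only K (and all 8 values in {1, 2, 3, 4, 5, 6, 7, 8} must be used), so K = 6.
The 7 still-open variables draw from only 7 values {1, 2, 3, 4, 5, 7, 8}, so each is used; only H can be 5, hence H = 5.
The 6 still-open variables together cover exactly {1, 2, 3, 4, 7, 8} — 6 values for 6 variables — and 2 appears only in J's list, so J = 2.
The 5 still-open variables draw from only 5 values {1, 3, 4, 7, 8}, so each is used; only M can be 3, hence M = 3.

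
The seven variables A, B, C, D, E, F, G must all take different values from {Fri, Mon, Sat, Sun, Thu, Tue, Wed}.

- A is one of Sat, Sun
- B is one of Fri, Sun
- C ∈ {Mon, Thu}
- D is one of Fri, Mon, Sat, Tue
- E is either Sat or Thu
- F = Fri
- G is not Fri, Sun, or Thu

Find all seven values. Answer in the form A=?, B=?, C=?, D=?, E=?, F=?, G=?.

A=Sat, B=Sun, C=Mon, D=Tue, E=Thu, F=Fri, G=Wed

F must be Fri (only option left). Strike Fri from B, D.
B has just one choice, so B = Sun. So A can't be Sun.
A must be Sat (only option left). Eliminate Sat elsewhere: D, E, G.
E must be Thu (only option left). Remove Thu from C.
That leaves C = Mon. Eliminate Mon elsewhere: D, G.
D has just one choice, so D = Tue. Remove Tue from G.
G must be Wed (only option left).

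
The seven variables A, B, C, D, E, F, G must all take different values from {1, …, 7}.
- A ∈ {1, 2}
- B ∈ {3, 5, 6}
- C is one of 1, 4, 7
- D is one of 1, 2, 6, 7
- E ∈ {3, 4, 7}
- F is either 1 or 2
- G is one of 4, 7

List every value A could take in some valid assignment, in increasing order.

The 7 variables draw from only 7 values {1, 2, 3, 4, 5, 6, 7}, so each is used; only B can be 5, hence B = 5.
The 6 still-open variables draw from only 6 values {1, 2, 3, 4, 6, 7}, so each is used; only E can be 3, hence E = 3.
The 5 still-open variables together cover exactly {1, 2, 4, 6, 7} — 5 values for 5 variables — and 6 appears only in D's list, so D = 6.
A and F between them cover only {1, 2} — a naked pair. Remove those values from C.
No further eliminations apply; A can still be any of 1, 2.

1, 2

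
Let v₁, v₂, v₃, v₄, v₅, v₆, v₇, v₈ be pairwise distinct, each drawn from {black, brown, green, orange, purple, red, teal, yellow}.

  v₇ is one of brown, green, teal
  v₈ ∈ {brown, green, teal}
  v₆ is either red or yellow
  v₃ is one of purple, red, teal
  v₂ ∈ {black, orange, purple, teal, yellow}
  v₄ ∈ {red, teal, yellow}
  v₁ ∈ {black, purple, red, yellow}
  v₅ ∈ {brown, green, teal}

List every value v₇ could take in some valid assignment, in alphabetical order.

brown, green, teal

The 8 variables draw from only 8 values {black, brown, green, orange, purple, red, teal, yellow}, so each is used; only v₂ can be orange, hence v₂ = orange.
Among the 7 still-open variables, black fits only v₁ (and all 7 values in {black, brown, green, purple, red, teal, yellow} must be used), so v₁ = black.
Among the 6 still-open variables, purple fits only v₃ (and all 6 values in {brown, green, purple, red, teal, yellow} must be used), so v₃ = purple.
v₅, v₇, v₈ share exactly the 3 values {brown, green, teal}; by pigeonhole those values go to them, so strike brown, green, teal from v₄.
No further eliminations apply; v₇ can still be any of brown, green, teal.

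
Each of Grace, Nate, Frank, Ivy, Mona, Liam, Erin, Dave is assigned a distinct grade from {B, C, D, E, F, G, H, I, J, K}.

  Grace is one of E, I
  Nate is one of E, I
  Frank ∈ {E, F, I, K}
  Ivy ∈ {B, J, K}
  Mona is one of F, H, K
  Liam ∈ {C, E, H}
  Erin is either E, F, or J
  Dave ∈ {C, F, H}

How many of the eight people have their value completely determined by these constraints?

2

Among the 8 variables, B fits only Ivy (and all 8 values in {B, C, E, F, H, I, J, K} must be used), so Ivy = B.
The 7 still-open variables draw from only 7 values {C, E, F, H, I, J, K}, so each is used; only Erin can be J, hence Erin = J.
Grace and Nate between them cover only {E, I} — a naked pair. Remove those values from Frank, Liam.
Determined: Ivy=B, Erin=J. The other people each still have more than one consistent value. That makes 2.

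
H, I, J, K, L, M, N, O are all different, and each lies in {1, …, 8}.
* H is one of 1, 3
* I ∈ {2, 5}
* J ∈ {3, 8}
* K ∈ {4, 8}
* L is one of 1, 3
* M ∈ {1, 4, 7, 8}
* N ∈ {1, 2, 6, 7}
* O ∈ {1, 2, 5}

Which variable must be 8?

J

The 8 variables together cover exactly {1, 2, 3, 4, 5, 6, 7, 8} — 8 values for 8 variables — and 6 appears only in N's list, so N = 6.
The 7 still-open variables draw from only 7 values {1, 2, 3, 4, 5, 7, 8}, so each is used; only M can be 7, hence M = 7.
The 6 still-open variables together cover exactly {1, 2, 3, 4, 5, 8} — 6 values for 6 variables — and 4 appears only in K's list, so K = 4.
Among the 5 still-open variables, 8 fits only J (and all 5 values in {1, 2, 3, 5, 8} must be used), so J = 8.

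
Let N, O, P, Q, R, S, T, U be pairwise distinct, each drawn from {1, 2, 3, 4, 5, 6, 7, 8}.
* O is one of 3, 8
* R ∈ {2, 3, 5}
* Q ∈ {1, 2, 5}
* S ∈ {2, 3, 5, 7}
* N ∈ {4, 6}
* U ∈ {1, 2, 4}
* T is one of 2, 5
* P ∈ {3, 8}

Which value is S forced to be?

7

The 8 variables together cover exactly {1, 2, 3, 4, 5, 6, 7, 8} — 8 values for 8 variables — and 6 appears only in N's list, so N = 6.
The 7 still-open variables together cover exactly {1, 2, 3, 4, 5, 7, 8} — 7 values for 7 variables — and 4 appears only in U's list, so U = 4.
The 6 still-open variables draw from only 6 values {1, 2, 3, 5, 7, 8}, so each is used; only Q can be 1, hence Q = 1.
Among the 5 still-open variables, 7 fits only S (and all 5 values in {2, 3, 5, 7, 8} must be used), so S = 7.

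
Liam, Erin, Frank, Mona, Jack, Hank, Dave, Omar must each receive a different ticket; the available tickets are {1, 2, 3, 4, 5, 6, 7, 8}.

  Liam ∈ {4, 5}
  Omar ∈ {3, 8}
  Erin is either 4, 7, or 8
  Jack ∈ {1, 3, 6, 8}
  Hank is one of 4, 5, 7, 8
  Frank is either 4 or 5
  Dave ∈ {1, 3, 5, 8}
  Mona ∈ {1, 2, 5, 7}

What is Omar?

3

The 8 variables together cover exactly {1, 2, 3, 4, 5, 6, 7, 8} — 8 values for 8 variables — and 2 appears only in Mona's list, so Mona = 2.
The 7 still-open variables together cover exactly {1, 3, 4, 5, 6, 7, 8} — 7 values for 7 variables — and 6 appears only in Jack's list, so Jack = 6.
Among the 6 still-open variables, 1 fits only Dave (and all 6 values in {1, 3, 4, 5, 7, 8} must be used), so Dave = 1.
Among the 5 still-open variables, 3 fits only Omar (and all 5 values in {3, 4, 5, 7, 8} must be used), so Omar = 3.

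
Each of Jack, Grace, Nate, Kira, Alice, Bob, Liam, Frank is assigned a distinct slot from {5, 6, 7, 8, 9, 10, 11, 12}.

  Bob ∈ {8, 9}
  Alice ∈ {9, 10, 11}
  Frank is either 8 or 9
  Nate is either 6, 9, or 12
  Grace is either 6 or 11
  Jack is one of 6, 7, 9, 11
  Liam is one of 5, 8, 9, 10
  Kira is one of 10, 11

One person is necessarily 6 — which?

Among the 8 variables, 5 fits only Liam (and all 8 values in {5, 6, 7, 8, 9, 10, 11, 12} must be used), so Liam = 5.
The 7 still-open variables draw from only 7 values {6, 7, 8, 9, 10, 11, 12}, so each is used; only Jack can be 7, hence Jack = 7.
Among the 6 still-open variables, 12 fits only Nate (and all 6 values in {6, 8, 9, 10, 11, 12} must be used), so Nate = 12.
Among the 5 still-open variables, 6 fits only Grace (and all 5 values in {6, 8, 9, 10, 11} must be used), so Grace = 6.

Grace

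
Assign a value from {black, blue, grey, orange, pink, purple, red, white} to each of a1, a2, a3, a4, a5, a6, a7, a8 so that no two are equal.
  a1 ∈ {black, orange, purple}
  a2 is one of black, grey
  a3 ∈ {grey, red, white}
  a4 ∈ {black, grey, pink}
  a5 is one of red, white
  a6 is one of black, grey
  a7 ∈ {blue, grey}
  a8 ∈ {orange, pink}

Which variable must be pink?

a4

The 8 variables draw from only 8 values {black, blue, grey, orange, pink, purple, red, white}, so each is used; only a7 can be blue, hence a7 = blue.
The 7 still-open variables together cover exactly {black, grey, orange, pink, purple, red, white} — 7 values for 7 variables — and purple appears only in a1's list, so a1 = purple.
The 6 still-open variables draw from only 6 values {black, grey, orange, pink, red, white}, so each is used; only a8 can be orange, hence a8 = orange.
The 5 still-open variables together cover exactly {black, grey, pink, red, white} — 5 values for 5 variables — and pink appears only in a4's list, so a4 = pink.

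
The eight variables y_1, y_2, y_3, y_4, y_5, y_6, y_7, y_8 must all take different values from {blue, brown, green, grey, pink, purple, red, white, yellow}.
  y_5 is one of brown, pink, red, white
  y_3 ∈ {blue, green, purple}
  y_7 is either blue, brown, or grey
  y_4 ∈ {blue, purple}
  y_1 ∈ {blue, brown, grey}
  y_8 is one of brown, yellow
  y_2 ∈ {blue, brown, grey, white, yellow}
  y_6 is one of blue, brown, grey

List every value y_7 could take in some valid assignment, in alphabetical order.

blue, brown, grey

The 3 variables y_1, y_6, y_7 are confined to {blue, brown, grey}, which locks those values in; drop them from y_2, y_3, y_4, y_5, y_8.
That leaves y_4 = purple. Remove purple from y_3.
y_8 has just one choice, so y_8 = yellow. Strike yellow from y_2.
y_2 must be white (only option left). Remove white from y_5.
That leaves y_3 = green.
No further eliminations apply; y_7 can still be any of blue, brown, grey.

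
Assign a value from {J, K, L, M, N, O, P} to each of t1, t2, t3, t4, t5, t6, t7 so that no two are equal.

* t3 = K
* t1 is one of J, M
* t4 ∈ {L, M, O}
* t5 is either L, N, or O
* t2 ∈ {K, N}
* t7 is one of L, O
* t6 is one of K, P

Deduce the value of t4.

M

t3 has just one choice, so t3 = K. So t2, t6 can't be K.
t6's domain is down to {P}, so t6 = P.
t2 has just one choice, so t2 = N. Eliminate N elsewhere: t5.
The 4 still-open variables together cover exactly {J, L, M, O} — 4 values for 4 variables — and J appears only in t1's list, so t1 = J.
The 3 still-open variables together cover exactly {L, M, O} — 3 values for 3 variables — and M appears only in t4's list, so t4 = M.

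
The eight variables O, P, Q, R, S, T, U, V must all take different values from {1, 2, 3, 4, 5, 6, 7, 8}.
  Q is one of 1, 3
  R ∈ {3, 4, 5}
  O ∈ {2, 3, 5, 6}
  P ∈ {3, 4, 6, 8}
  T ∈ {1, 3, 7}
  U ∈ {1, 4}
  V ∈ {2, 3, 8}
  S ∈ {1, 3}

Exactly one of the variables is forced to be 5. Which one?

The 8 variables together cover exactly {1, 2, 3, 4, 5, 6, 7, 8} — 8 values for 8 variables — and 7 appears only in T's list, so T = 7.
The 2 variables Q and S are confined to {1, 3}, which locks those values in; drop them from O, P, R, U, V.
U has just one choice, so U = 4. Strike 4 from P, R.
So 5 goes to R.

R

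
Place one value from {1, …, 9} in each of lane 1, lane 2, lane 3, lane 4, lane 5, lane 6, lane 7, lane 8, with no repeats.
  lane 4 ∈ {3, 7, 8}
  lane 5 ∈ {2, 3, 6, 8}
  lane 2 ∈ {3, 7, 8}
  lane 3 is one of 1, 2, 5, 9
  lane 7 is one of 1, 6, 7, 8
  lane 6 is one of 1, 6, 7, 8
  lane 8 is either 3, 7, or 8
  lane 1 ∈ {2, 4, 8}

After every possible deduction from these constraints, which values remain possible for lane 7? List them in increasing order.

The 3 variables lane 2, lane 4, lane 8 are confined to {3, 7, 8}, which locks those values in; drop them from lane 1, lane 5, lane 6, lane 7.
lane 6 and lane 7 between them cover only {1, 6} — a naked pair. Remove those values from lane 3, lane 5.
lane 5 has just one choice, so lane 5 = 2. So lane 1, lane 3 can't be 2.
lane 1 must be 4 (only option left).
No further eliminations apply; lane 7 can still be any of 1, 6.

1, 6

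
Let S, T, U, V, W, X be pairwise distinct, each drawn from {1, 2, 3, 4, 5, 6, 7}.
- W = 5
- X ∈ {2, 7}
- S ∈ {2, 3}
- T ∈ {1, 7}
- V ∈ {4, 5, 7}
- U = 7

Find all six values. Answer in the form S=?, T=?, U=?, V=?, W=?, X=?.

S=3, T=1, U=7, V=4, W=5, X=2

U must be 7 (only option left). So T, V, X can't be 7.
W's domain is down to {5}, so W = 5. So V can't be 5.
X must be 2 (only option left). So S can't be 2.
S has just one choice, so S = 3.
T has just one choice, so T = 1.
V's domain is down to {4}, so V = 4.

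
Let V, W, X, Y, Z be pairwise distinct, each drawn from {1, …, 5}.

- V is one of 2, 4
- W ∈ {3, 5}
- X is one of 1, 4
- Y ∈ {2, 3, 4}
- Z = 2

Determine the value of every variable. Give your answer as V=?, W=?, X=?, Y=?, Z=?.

V=4, W=5, X=1, Y=3, Z=2

Z's domain is down to {2}, so Z = 2. Strike 2 from V, Y.
That leaves V = 4. Remove 4 from X, Y.
X's domain is down to {1}, so X = 1.
Y must be 3 (only option left). Strike 3 from W.
W must be 5 (only option left).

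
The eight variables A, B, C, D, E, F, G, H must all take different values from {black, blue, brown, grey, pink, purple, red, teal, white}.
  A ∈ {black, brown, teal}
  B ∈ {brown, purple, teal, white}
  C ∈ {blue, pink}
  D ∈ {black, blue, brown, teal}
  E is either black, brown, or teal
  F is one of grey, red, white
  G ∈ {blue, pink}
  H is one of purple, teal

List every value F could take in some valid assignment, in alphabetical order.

C and G share exactly the 2 values {blue, pink}; by pigeonhole those values go to them, so strike blue, pink from D.
A, D, E between them cover only {black, brown, teal} — a naked triple. Remove those values from B, H.
H has just one choice, so H = purple. Strike purple from B.
That leaves B = white. Strike white from F.
No further eliminations apply; F can still be any of grey, red.

grey, red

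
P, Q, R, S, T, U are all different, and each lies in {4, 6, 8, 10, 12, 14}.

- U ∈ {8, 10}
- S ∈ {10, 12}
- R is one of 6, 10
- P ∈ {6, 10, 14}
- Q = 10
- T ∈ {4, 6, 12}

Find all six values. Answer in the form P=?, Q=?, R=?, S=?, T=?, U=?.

P=14, Q=10, R=6, S=12, T=4, U=8

Q must be 10 (only option left). So P, R, S, U can't be 10.
R has just one choice, so R = 6. Remove 6 from P, T.
S's domain is down to {12}, so S = 12. So T can't be 12.
T must be 4 (only option left).
U has just one choice, so U = 8.
P has just one choice, so P = 14.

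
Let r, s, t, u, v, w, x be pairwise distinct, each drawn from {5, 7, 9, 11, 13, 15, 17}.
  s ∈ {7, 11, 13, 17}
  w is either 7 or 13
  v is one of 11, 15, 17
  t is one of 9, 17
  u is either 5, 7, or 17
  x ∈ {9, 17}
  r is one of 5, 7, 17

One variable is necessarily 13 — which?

w

The 7 variables draw from only 7 values {5, 7, 9, 11, 13, 15, 17}, so each is used; only v can be 15, hence v = 15.
Among the 6 still-open variables, 11 fits only s (and all 6 values in {5, 7, 9, 11, 13, 17} must be used), so s = 11.
The 5 still-open variables draw from only 5 values {5, 7, 9, 13, 17}, so each is used; only w can be 13, hence w = 13.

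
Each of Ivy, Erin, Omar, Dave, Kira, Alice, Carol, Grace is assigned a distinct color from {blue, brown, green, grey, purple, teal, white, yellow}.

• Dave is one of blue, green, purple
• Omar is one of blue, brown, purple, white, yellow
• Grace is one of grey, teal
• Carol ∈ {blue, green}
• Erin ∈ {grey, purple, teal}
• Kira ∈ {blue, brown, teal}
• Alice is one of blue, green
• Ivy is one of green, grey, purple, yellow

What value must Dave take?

The 8 variables draw from only 8 values {blue, brown, green, grey, purple, teal, white, yellow}, so each is used; only Omar can be white, hence Omar = white.
The 7 still-open variables draw from only 7 values {blue, brown, green, grey, purple, teal, yellow}, so each is used; only Kira can be brown, hence Kira = brown.
Among the 6 still-open variables, yellow fits only Ivy (and all 6 values in {blue, green, grey, purple, teal, yellow} must be used), so Ivy = yellow.
The 2 variables Alice and Carol are confined to {blue, green}, which locks those values in; drop them from Dave.
So Dave = purple.

purple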